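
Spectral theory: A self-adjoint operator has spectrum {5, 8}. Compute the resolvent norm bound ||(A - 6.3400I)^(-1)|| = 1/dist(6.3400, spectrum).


dist(6.3400, {5, 8}) = min(|6.3400 - 5|, |6.3400 - 8|)
= min(1.3400, 1.6600) = 1.3400
Resolvent bound = 1/1.3400 = 0.7463

0.7463


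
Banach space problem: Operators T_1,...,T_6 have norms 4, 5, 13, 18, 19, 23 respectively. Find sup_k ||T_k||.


By the Uniform Boundedness Principle, the supremum of norms is finite.
sup_k ||T_k|| = max(4, 5, 13, 18, 19, 23) = 23

23


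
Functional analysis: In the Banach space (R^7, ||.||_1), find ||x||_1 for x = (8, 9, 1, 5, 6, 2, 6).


The l^1 norm equals the sum of absolute values of all components.
||x||_1 = 8 + 9 + 1 + 5 + 6 + 2 + 6
= 37

37.0000


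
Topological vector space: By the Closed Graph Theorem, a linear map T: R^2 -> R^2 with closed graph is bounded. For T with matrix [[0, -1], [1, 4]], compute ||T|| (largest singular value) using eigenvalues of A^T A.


A^T A = [[1, 4], [4, 17]]
trace(A^T A) = 18, det(A^T A) = 1
discriminant = 18^2 - 4*1 = 320
Largest eigenvalue of A^T A = (trace + sqrt(disc))/2 = 17.9443
||T|| = sqrt(17.9443) = 4.2361

4.2361


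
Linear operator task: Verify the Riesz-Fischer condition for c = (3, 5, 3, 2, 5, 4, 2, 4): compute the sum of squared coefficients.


sum |c_n|^2 = 3^2 + 5^2 + 3^2 + 2^2 + 5^2 + 4^2 + 2^2 + 4^2
= 9 + 25 + 9 + 4 + 25 + 16 + 4 + 16
= 108

108


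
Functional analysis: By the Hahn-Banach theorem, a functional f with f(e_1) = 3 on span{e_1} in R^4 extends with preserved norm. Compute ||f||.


The norm of f is given by ||f|| = sup_{||x||=1} |f(x)|.
On span{e_1}, ||e_1|| = 1, so ||f|| = |f(e_1)| / ||e_1||
= |3| / 1 = 3.0000

3.0000


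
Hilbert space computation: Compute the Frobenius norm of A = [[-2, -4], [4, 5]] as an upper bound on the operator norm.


||A||_F^2 = sum a_ij^2
= (-2)^2 + (-4)^2 + 4^2 + 5^2
= 4 + 16 + 16 + 25 = 61
||A||_F = sqrt(61) = 7.8102

7.8102


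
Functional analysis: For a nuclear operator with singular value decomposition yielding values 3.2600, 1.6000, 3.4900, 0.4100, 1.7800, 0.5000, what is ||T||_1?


The nuclear norm is the sum of all singular values.
||T||_1 = 3.2600 + 1.6000 + 3.4900 + 0.4100 + 1.7800 + 0.5000
= 11.0400

11.0400


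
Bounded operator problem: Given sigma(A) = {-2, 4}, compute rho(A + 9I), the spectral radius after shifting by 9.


Spectrum of A + 9I = {7, 13}
Spectral radius = max |lambda| over the shifted spectrum
= max(7, 13) = 13

13


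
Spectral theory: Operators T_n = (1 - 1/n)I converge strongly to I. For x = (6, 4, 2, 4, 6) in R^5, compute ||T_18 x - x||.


T_18 x - x = (1 - 1/18)x - x = -x/18
||x|| = sqrt(108) = 10.3923
||T_18 x - x|| = ||x||/18 = 10.3923/18 = 0.5774

0.5774


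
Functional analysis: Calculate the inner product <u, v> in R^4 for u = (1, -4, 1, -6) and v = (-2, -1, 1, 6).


Computing the standard inner product <u, v> = sum u_i * v_i
= 1*-2 + -4*-1 + 1*1 + -6*6
= -2 + 4 + 1 + -36
= -33

-33


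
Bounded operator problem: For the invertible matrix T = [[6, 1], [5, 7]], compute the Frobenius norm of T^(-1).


det(T) = 6*7 - 1*5 = 37
T^(-1) = (1/37) * [[7, -1], [-5, 6]] = [[0.1892, -0.0270], [-0.1351, 0.1622]]
||T^(-1)||_F^2 = 0.1892^2 + (-0.0270)^2 + (-0.1351)^2 + 0.1622^2 = 0.0811
||T^(-1)||_F = sqrt(0.0811) = 0.2847

0.2847


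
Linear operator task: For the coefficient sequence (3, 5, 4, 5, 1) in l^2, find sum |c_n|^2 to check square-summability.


sum |c_n|^2 = 3^2 + 5^2 + 4^2 + 5^2 + 1^2
= 9 + 25 + 16 + 25 + 1
= 76

76


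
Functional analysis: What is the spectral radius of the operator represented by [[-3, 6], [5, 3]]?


For a 2x2 matrix, eigenvalues satisfy lambda^2 - (trace)*lambda + det = 0
trace = -3 + 3 = 0
det = -3*3 - 6*5 = -39
discriminant = 0^2 - 4*(-39) = 156
spectral radius = max |eigenvalue| = 6.2450

6.2450


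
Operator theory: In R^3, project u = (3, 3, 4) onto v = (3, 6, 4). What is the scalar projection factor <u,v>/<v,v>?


Computing <u,v> = 3*3 + 3*6 + 4*4 = 43
Computing <v,v> = 3^2 + 6^2 + 4^2 = 61
Projection coefficient = 43/61 = 0.7049

0.7049


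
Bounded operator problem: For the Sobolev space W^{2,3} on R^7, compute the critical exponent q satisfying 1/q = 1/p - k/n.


Using the Sobolev embedding formula: 1/q = 1/p - k/n
1/q = 1/3 - 2/7 = 1/21
q = 1/(1/21) = 21

21.0000


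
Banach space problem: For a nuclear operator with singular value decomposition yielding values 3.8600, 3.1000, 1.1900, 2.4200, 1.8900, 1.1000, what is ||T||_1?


The nuclear norm is the sum of all singular values.
||T||_1 = 3.8600 + 3.1000 + 1.1900 + 2.4200 + 1.8900 + 1.1000
= 13.5600

13.5600


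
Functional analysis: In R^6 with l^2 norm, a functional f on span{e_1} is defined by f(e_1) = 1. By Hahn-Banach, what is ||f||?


The norm of f is given by ||f|| = sup_{||x||=1} |f(x)|.
On span{e_1}, ||e_1|| = 1, so ||f|| = |f(e_1)| / ||e_1||
= |1| / 1 = 1.0000

1.0000


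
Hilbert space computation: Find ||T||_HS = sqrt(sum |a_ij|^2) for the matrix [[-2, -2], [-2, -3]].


The Hilbert-Schmidt norm is sqrt(sum of squares of all entries).
Sum of squares = (-2)^2 + (-2)^2 + (-2)^2 + (-3)^2
= 4 + 4 + 4 + 9 = 21
||T||_HS = sqrt(21) = 4.5826

4.5826


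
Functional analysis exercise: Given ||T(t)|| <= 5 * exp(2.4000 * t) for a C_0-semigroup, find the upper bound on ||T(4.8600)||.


||T(4.8600)|| <= 5 * exp(2.4000 * 4.8600)
= 5 * exp(11.6640)
= 5 * 116308.3345
= 581541.6727

581541.6727


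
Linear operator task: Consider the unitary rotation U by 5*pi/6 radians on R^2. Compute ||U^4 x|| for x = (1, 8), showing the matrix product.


U is a rotation by theta = 5*pi/6
U^4 = rotation by 4*theta = 20*pi/6 = 8*pi/6 (mod 2*pi)
cos(8*pi/6) = -0.5000, sin(8*pi/6) = -0.8660
U^4 x = (-0.5000 * 1 - -0.8660 * 8, -0.8660 * 1 + -0.5000 * 8)
= (6.4282, -4.8660)
||U^4 x|| = sqrt(6.4282^2 + (-4.8660)^2) = sqrt(65.0000) = 8.0623

8.0623


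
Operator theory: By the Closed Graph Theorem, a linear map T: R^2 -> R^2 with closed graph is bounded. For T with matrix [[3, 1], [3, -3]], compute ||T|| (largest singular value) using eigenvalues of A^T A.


A^T A = [[18, -6], [-6, 10]]
trace(A^T A) = 28, det(A^T A) = 144
discriminant = 28^2 - 4*144 = 208
Largest eigenvalue of A^T A = (trace + sqrt(disc))/2 = 21.2111
||T|| = sqrt(21.2111) = 4.6056

4.6056


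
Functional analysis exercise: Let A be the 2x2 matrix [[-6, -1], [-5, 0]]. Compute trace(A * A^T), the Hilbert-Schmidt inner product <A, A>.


trace(A * A^T) = sum of squares of all entries
= (-6)^2 + (-1)^2 + (-5)^2 + 0^2
= 36 + 1 + 25 + 0
= 62

62


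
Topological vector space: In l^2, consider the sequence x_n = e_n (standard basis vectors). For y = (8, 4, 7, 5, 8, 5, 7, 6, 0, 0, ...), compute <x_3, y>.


x_3 = e_3 is the standard basis vector with 1 in position 3.
<x_3, y> = y_3 = 7
As n -> infinity, <x_n, y> -> 0, confirming weak convergence of (x_n) to 0.

7


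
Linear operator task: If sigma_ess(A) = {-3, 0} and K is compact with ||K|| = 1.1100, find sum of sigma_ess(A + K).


By Weyl's theorem, the essential spectrum is invariant under compact perturbations.
sigma_ess(A + K) = sigma_ess(A) = {-3, 0}
Sum = -3 + 0 = -3

-3


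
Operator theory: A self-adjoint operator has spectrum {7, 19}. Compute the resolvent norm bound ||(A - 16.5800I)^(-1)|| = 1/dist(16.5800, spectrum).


dist(16.5800, {7, 19}) = min(|16.5800 - 7|, |16.5800 - 19|)
= min(9.5800, 2.4200) = 2.4200
Resolvent bound = 1/2.4200 = 0.4132

0.4132


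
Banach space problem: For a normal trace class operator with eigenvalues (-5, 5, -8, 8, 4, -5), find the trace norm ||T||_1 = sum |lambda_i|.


For a normal operator, singular values equal |eigenvalues|.
Trace norm = sum |lambda_i| = 5 + 5 + 8 + 8 + 4 + 5
= 35

35


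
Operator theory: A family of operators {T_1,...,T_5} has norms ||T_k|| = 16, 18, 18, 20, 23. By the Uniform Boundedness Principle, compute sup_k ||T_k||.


By the Uniform Boundedness Principle, the supremum of norms is finite.
sup_k ||T_k|| = max(16, 18, 18, 20, 23) = 23

23


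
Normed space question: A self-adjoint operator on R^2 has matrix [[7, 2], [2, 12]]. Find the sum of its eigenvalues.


For a self-adjoint (symmetric) matrix, the eigenvalues are real.
The sum of eigenvalues equals the trace of the matrix.
trace = 7 + 12 = 19

19


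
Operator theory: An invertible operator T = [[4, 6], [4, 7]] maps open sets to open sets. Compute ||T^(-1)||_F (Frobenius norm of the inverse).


det(T) = 4*7 - 6*4 = 4
T^(-1) = (1/4) * [[7, -6], [-4, 4]] = [[1.7500, -1.5000], [-1.0000, 1.0000]]
||T^(-1)||_F^2 = 1.7500^2 + (-1.5000)^2 + (-1.0000)^2 + 1.0000^2 = 7.3125
||T^(-1)||_F = sqrt(7.3125) = 2.7042

2.7042


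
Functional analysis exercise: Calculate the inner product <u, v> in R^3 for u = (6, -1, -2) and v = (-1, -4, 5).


Computing the standard inner product <u, v> = sum u_i * v_i
= 6*-1 + -1*-4 + -2*5
= -6 + 4 + -10
= -12

-12


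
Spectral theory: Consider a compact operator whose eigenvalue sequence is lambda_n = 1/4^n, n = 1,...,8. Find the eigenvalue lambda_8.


The eigenvalue formula gives lambda_8 = 1/4^8
= 1/65536
= 1.5259e-05

1.5259e-05


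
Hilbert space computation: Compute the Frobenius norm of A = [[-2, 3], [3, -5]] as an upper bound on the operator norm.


||A||_F^2 = sum a_ij^2
= (-2)^2 + 3^2 + 3^2 + (-5)^2
= 4 + 9 + 9 + 25 = 47
||A||_F = sqrt(47) = 6.8557

6.8557


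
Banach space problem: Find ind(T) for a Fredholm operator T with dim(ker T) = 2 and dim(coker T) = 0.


The Fredholm index is defined as ind(T) = dim(ker T) - dim(coker T)
= 2 - 0
= 2

2


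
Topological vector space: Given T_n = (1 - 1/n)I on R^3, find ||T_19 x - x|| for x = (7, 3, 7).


T_19 x - x = (1 - 1/19)x - x = -x/19
||x|| = sqrt(107) = 10.3441
||T_19 x - x|| = ||x||/19 = 10.3441/19 = 0.5444

0.5444


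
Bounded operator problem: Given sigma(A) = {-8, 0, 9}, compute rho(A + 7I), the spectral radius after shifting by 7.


Spectrum of A + 7I = {-1, 7, 16}
Spectral radius = max |lambda| over the shifted spectrum
= max(1, 7, 16) = 16

16


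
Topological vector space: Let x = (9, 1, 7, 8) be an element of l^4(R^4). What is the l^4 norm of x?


The l^4 norm = (sum |x_i|^4)^(1/4)
Sum of 4th powers = 6561 + 1 + 2401 + 4096 = 13059
||x||_4 = (13059)^(1/4) = 10.6900

10.6900


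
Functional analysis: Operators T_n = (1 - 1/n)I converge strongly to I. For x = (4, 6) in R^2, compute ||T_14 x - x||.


T_14 x - x = (1 - 1/14)x - x = -x/14
||x|| = sqrt(52) = 7.2111
||T_14 x - x|| = ||x||/14 = 7.2111/14 = 0.5151

0.5151


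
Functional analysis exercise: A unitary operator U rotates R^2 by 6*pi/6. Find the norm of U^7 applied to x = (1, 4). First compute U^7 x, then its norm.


U is a rotation by theta = 6*pi/6
U^7 = rotation by 7*theta = 42*pi/6 = 6*pi/6 (mod 2*pi)
cos(6*pi/6) = -1.0000, sin(6*pi/6) = 0.0000
U^7 x = (-1.0000 * 1 - 0.0000 * 4, 0.0000 * 1 + -1.0000 * 4)
= (-1.0000, -4.0000)
||U^7 x|| = sqrt((-1.0000)^2 + (-4.0000)^2) = sqrt(17.0000) = 4.1231

4.1231


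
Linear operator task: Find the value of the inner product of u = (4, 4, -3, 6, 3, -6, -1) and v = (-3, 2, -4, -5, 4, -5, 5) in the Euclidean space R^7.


Computing the standard inner product <u, v> = sum u_i * v_i
= 4*-3 + 4*2 + -3*-4 + 6*-5 + 3*4 + -6*-5 + -1*5
= -12 + 8 + 12 + -30 + 12 + 30 + -5
= 15

15


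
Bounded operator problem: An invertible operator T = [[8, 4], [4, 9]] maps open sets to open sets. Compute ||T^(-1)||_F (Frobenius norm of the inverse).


det(T) = 8*9 - 4*4 = 56
T^(-1) = (1/56) * [[9, -4], [-4, 8]] = [[0.1607, -0.0714], [-0.0714, 0.1429]]
||T^(-1)||_F^2 = 0.1607^2 + (-0.0714)^2 + (-0.0714)^2 + 0.1429^2 = 0.0564
||T^(-1)||_F = sqrt(0.0564) = 0.2376

0.2376


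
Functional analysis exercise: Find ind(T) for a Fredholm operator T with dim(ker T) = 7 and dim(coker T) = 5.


The Fredholm index is defined as ind(T) = dim(ker T) - dim(coker T)
= 7 - 5
= 2

2


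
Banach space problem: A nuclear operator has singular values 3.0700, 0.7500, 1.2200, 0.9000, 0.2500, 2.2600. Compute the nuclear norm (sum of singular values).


The nuclear norm is the sum of all singular values.
||T||_1 = 3.0700 + 0.7500 + 1.2200 + 0.9000 + 0.2500 + 2.2600
= 8.4500

8.4500


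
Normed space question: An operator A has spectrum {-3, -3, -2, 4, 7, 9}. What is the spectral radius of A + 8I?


Spectrum of A + 8I = {5, 5, 6, 12, 15, 17}
Spectral radius = max |lambda| over the shifted spectrum
= max(5, 5, 6, 12, 15, 17) = 17

17


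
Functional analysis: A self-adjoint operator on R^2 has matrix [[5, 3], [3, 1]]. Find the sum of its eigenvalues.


For a self-adjoint (symmetric) matrix, the eigenvalues are real.
The sum of eigenvalues equals the trace of the matrix.
trace = 5 + 1 = 6

6


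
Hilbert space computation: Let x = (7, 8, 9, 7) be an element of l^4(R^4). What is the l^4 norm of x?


The l^4 norm = (sum |x_i|^4)^(1/4)
Sum of 4th powers = 2401 + 4096 + 6561 + 2401 = 15459
||x||_4 = (15459)^(1/4) = 11.1505

11.1505


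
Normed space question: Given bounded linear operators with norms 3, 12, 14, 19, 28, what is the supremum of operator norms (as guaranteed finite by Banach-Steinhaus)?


By the Uniform Boundedness Principle, the supremum of norms is finite.
sup_k ||T_k|| = max(3, 12, 14, 19, 28) = 28

28


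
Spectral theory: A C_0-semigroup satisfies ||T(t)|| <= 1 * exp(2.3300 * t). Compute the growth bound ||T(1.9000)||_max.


||T(1.9000)|| <= 1 * exp(2.3300 * 1.9000)
= 1 * exp(4.4270)
= 1 * 83.6800
= 83.6800

83.6800


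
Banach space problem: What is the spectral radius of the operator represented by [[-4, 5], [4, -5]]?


For a 2x2 matrix, eigenvalues satisfy lambda^2 - (trace)*lambda + det = 0
trace = -4 + -5 = -9
det = -4*-5 - 5*4 = 0
discriminant = (-9)^2 - 4*(0) = 81
spectral radius = max |eigenvalue| = 9.0000

9.0000


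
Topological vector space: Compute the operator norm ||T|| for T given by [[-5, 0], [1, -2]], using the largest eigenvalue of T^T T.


A^T A = [[26, -2], [-2, 4]]
trace(A^T A) = 30, det(A^T A) = 100
discriminant = 30^2 - 4*100 = 500
Largest eigenvalue of A^T A = (trace + sqrt(disc))/2 = 26.1803
||T|| = sqrt(26.1803) = 5.1167

5.1167


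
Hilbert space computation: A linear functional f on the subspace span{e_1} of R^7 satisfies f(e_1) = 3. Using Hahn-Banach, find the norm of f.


The norm of f is given by ||f|| = sup_{||x||=1} |f(x)|.
On span{e_1}, ||e_1|| = 1, so ||f|| = |f(e_1)| / ||e_1||
= |3| / 1 = 3.0000

3.0000


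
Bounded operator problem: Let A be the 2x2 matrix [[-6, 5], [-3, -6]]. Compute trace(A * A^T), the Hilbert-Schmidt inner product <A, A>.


trace(A * A^T) = sum of squares of all entries
= (-6)^2 + 5^2 + (-3)^2 + (-6)^2
= 36 + 25 + 9 + 36
= 106

106


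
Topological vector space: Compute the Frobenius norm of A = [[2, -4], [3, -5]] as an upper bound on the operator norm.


||A||_F^2 = sum a_ij^2
= 2^2 + (-4)^2 + 3^2 + (-5)^2
= 4 + 16 + 9 + 25 = 54
||A||_F = sqrt(54) = 7.3485

7.3485


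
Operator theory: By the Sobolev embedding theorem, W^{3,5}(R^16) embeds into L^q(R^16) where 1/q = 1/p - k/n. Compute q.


Using the Sobolev embedding formula: 1/q = 1/p - k/n
1/q = 1/5 - 3/16 = 1/80
q = 1/(1/80) = 80

80.0000


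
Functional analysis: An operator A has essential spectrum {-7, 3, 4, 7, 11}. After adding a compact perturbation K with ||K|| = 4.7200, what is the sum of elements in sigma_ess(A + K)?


By Weyl's theorem, the essential spectrum is invariant under compact perturbations.
sigma_ess(A + K) = sigma_ess(A) = {-7, 3, 4, 7, 11}
Sum = -7 + 3 + 4 + 7 + 11 = 18

18


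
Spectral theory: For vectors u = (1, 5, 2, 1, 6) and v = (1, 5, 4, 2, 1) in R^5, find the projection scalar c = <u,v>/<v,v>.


Computing <u,v> = 1*1 + 5*5 + 2*4 + 1*2 + 6*1 = 42
Computing <v,v> = 1^2 + 5^2 + 4^2 + 2^2 + 1^2 = 47
Projection coefficient = 42/47 = 0.8936

0.8936


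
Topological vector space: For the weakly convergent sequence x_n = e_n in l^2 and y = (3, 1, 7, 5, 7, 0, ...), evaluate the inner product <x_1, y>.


x_1 = e_1 is the standard basis vector with 1 in position 1.
<x_1, y> = y_1 = 3
As n -> infinity, <x_n, y> -> 0, confirming weak convergence of (x_n) to 0.

3


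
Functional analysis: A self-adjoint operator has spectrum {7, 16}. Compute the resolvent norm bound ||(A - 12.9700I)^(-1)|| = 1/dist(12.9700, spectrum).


dist(12.9700, {7, 16}) = min(|12.9700 - 7|, |12.9700 - 16|)
= min(5.9700, 3.0300) = 3.0300
Resolvent bound = 1/3.0300 = 0.3300

0.3300


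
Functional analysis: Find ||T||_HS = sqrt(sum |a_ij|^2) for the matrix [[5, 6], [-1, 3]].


The Hilbert-Schmidt norm is sqrt(sum of squares of all entries).
Sum of squares = 5^2 + 6^2 + (-1)^2 + 3^2
= 25 + 36 + 1 + 9 = 71
||T||_HS = sqrt(71) = 8.4261

8.4261


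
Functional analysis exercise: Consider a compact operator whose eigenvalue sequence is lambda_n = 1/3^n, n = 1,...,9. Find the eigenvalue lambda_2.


The eigenvalue formula gives lambda_2 = 1/3^2
= 1/9
= 0.1111

0.1111


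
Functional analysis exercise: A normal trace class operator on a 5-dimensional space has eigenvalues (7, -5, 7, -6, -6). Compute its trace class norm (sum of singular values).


For a normal operator, singular values equal |eigenvalues|.
Trace norm = sum |lambda_i| = 7 + 5 + 7 + 6 + 6
= 31

31


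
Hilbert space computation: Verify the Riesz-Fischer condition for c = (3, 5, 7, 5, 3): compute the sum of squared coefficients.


sum |c_n|^2 = 3^2 + 5^2 + 7^2 + 5^2 + 3^2
= 9 + 25 + 49 + 25 + 9
= 117

117


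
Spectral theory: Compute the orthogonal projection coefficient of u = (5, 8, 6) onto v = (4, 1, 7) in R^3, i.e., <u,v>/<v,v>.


Computing <u,v> = 5*4 + 8*1 + 6*7 = 70
Computing <v,v> = 4^2 + 1^2 + 7^2 = 66
Projection coefficient = 70/66 = 1.0606

1.0606


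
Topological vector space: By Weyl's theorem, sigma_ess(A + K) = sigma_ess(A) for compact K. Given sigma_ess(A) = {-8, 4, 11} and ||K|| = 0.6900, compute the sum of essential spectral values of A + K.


By Weyl's theorem, the essential spectrum is invariant under compact perturbations.
sigma_ess(A + K) = sigma_ess(A) = {-8, 4, 11}
Sum = -8 + 4 + 11 = 7

7


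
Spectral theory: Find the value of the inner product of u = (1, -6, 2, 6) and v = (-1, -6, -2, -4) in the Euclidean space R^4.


Computing the standard inner product <u, v> = sum u_i * v_i
= 1*-1 + -6*-6 + 2*-2 + 6*-4
= -1 + 36 + -4 + -24
= 7

7


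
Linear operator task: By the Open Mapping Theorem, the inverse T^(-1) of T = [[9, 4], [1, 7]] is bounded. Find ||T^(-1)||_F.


det(T) = 9*7 - 4*1 = 59
T^(-1) = (1/59) * [[7, -4], [-1, 9]] = [[0.1186, -0.0678], [-0.0169, 0.1525]]
||T^(-1)||_F^2 = 0.1186^2 + (-0.0678)^2 + (-0.0169)^2 + 0.1525^2 = 0.0422
||T^(-1)||_F = sqrt(0.0422) = 0.2055

0.2055


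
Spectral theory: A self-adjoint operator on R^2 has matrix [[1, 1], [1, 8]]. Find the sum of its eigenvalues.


For a self-adjoint (symmetric) matrix, the eigenvalues are real.
The sum of eigenvalues equals the trace of the matrix.
trace = 1 + 8 = 9

9


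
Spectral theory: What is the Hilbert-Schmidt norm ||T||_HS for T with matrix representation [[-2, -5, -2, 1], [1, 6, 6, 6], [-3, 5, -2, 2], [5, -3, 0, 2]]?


The Hilbert-Schmidt norm is sqrt(sum of squares of all entries).
Sum of squares = (-2)^2 + (-5)^2 + (-2)^2 + 1^2 + 1^2 + 6^2 + 6^2 + 6^2 + (-3)^2 + 5^2 + (-2)^2 + 2^2 + 5^2 + (-3)^2 + 0^2 + 2^2
= 4 + 25 + 4 + 1 + 1 + 36 + 36 + 36 + 9 + 25 + 4 + 4 + 25 + 9 + 0 + 4 = 223
||T||_HS = sqrt(223) = 14.9332

14.9332


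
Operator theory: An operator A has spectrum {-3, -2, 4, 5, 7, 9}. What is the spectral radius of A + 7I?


Spectrum of A + 7I = {4, 5, 11, 12, 14, 16}
Spectral radius = max |lambda| over the shifted spectrum
= max(4, 5, 11, 12, 14, 16) = 16

16


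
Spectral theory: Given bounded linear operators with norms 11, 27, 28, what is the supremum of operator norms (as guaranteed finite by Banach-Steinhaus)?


By the Uniform Boundedness Principle, the supremum of norms is finite.
sup_k ||T_k|| = max(11, 27, 28) = 28

28


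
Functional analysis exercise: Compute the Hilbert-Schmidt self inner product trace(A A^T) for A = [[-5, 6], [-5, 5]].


trace(A * A^T) = sum of squares of all entries
= (-5)^2 + 6^2 + (-5)^2 + 5^2
= 25 + 36 + 25 + 25
= 111

111


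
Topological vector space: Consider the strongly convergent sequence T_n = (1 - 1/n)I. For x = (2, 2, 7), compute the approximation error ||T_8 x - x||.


T_8 x - x = (1 - 1/8)x - x = -x/8
||x|| = sqrt(57) = 7.5498
||T_8 x - x|| = ||x||/8 = 7.5498/8 = 0.9437

0.9437


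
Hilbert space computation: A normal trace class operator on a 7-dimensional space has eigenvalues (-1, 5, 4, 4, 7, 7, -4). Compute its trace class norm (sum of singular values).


For a normal operator, singular values equal |eigenvalues|.
Trace norm = sum |lambda_i| = 1 + 5 + 4 + 4 + 7 + 7 + 4
= 32

32


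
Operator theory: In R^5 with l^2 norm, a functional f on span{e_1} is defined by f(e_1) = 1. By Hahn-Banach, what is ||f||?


The norm of f is given by ||f|| = sup_{||x||=1} |f(x)|.
On span{e_1}, ||e_1|| = 1, so ||f|| = |f(e_1)| / ||e_1||
= |1| / 1 = 1.0000

1.0000


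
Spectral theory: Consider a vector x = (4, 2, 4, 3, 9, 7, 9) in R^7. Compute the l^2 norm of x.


The l^2 norm = (sum |x_i|^2)^(1/2)
Sum of 2th powers = 16 + 4 + 16 + 9 + 81 + 49 + 81 = 256
||x||_2 = (256)^(1/2) = 16.0000

16.0000


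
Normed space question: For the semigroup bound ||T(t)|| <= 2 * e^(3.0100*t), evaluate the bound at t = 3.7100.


||T(3.7100)|| <= 2 * exp(3.0100 * 3.7100)
= 2 * exp(11.1671)
= 2 * 70763.5984
= 141527.1967

141527.1967


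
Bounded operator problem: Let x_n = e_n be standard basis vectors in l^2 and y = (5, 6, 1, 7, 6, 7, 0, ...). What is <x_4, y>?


x_4 = e_4 is the standard basis vector with 1 in position 4.
<x_4, y> = y_4 = 7
As n -> infinity, <x_n, y> -> 0, confirming weak convergence of (x_n) to 0.

7


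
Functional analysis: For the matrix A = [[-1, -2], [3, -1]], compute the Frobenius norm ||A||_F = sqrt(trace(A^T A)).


||A||_F^2 = sum a_ij^2
= (-1)^2 + (-2)^2 + 3^2 + (-1)^2
= 1 + 4 + 9 + 1 = 15
||A||_F = sqrt(15) = 3.8730

3.8730


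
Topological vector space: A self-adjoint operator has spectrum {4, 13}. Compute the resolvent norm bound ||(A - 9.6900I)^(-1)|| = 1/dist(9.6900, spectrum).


dist(9.6900, {4, 13}) = min(|9.6900 - 4|, |9.6900 - 13|)
= min(5.6900, 3.3100) = 3.3100
Resolvent bound = 1/3.3100 = 0.3021

0.3021


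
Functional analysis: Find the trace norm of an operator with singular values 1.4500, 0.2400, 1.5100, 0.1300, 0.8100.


The nuclear norm is the sum of all singular values.
||T||_1 = 1.4500 + 0.2400 + 1.5100 + 0.1300 + 0.8100
= 4.1400

4.1400


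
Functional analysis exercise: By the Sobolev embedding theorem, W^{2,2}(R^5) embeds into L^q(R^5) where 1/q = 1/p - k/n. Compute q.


Using the Sobolev embedding formula: 1/q = 1/p - k/n
1/q = 1/2 - 2/5 = 1/10
q = 1/(1/10) = 10

10.0000


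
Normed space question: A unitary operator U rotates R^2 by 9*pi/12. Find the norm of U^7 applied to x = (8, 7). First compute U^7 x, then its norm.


U is a rotation by theta = 9*pi/12
U^7 = rotation by 7*theta = 63*pi/12 = 15*pi/12 (mod 2*pi)
cos(15*pi/12) = -0.7071, sin(15*pi/12) = -0.7071
U^7 x = (-0.7071 * 8 - -0.7071 * 7, -0.7071 * 8 + -0.7071 * 7)
= (-0.7071, -10.6066)
||U^7 x|| = sqrt((-0.7071)^2 + (-10.6066)^2) = sqrt(113.0000) = 10.6301

10.6301


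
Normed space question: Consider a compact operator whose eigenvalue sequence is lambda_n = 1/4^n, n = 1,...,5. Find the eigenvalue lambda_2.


The eigenvalue formula gives lambda_2 = 1/4^2
= 1/16
= 0.0625

0.0625


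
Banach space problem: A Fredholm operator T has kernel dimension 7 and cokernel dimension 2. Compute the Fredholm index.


The Fredholm index is defined as ind(T) = dim(ker T) - dim(coker T)
= 7 - 2
= 5

5


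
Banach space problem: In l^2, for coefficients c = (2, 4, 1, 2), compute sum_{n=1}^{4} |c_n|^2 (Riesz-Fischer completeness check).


sum |c_n|^2 = 2^2 + 4^2 + 1^2 + 2^2
= 4 + 16 + 1 + 4
= 25

25


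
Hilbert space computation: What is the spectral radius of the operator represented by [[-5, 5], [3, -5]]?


For a 2x2 matrix, eigenvalues satisfy lambda^2 - (trace)*lambda + det = 0
trace = -5 + -5 = -10
det = -5*-5 - 5*3 = 10
discriminant = (-10)^2 - 4*(10) = 60
spectral radius = max |eigenvalue| = 8.8730

8.8730


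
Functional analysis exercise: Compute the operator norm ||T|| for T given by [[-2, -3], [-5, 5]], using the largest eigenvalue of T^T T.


A^T A = [[29, -19], [-19, 34]]
trace(A^T A) = 63, det(A^T A) = 625
discriminant = 63^2 - 4*625 = 1469
Largest eigenvalue of A^T A = (trace + sqrt(disc))/2 = 50.6638
||T|| = sqrt(50.6638) = 7.1178

7.1178


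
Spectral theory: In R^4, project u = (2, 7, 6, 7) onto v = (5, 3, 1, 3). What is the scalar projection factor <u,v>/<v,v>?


Computing <u,v> = 2*5 + 7*3 + 6*1 + 7*3 = 58
Computing <v,v> = 5^2 + 3^2 + 1^2 + 3^2 = 44
Projection coefficient = 58/44 = 1.3182

1.3182


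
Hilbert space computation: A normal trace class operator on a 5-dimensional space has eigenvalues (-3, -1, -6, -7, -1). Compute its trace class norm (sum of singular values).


For a normal operator, singular values equal |eigenvalues|.
Trace norm = sum |lambda_i| = 3 + 1 + 6 + 7 + 1
= 18

18


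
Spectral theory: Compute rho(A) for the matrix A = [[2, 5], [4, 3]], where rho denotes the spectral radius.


For a 2x2 matrix, eigenvalues satisfy lambda^2 - (trace)*lambda + det = 0
trace = 2 + 3 = 5
det = 2*3 - 5*4 = -14
discriminant = 5^2 - 4*(-14) = 81
spectral radius = max |eigenvalue| = 7.0000

7.0000


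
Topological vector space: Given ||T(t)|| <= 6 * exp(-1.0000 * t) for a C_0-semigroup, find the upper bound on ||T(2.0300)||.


||T(2.0300)|| <= 6 * exp(-1.0000 * 2.0300)
= 6 * exp(-2.0300)
= 6 * 0.1313
= 0.7880

0.7880


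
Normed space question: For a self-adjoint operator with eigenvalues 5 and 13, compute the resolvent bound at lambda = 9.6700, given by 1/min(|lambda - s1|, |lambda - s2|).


dist(9.6700, {5, 13}) = min(|9.6700 - 5|, |9.6700 - 13|)
= min(4.6700, 3.3300) = 3.3300
Resolvent bound = 1/3.3300 = 0.3003

0.3003


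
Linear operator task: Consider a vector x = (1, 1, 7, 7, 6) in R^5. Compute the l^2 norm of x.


The l^2 norm = (sum |x_i|^2)^(1/2)
Sum of 2th powers = 1 + 1 + 49 + 49 + 36 = 136
||x||_2 = (136)^(1/2) = 11.6619

11.6619


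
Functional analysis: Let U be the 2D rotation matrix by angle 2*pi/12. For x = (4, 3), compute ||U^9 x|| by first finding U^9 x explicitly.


U is a rotation by theta = 2*pi/12
U^9 = rotation by 9*theta = 18*pi/12
cos(18*pi/12) = 0.0000, sin(18*pi/12) = -1.0000
U^9 x = (0.0000 * 4 - -1.0000 * 3, -1.0000 * 4 + 0.0000 * 3)
= (3.0000, -4.0000)
||U^9 x|| = sqrt(3.0000^2 + (-4.0000)^2) = sqrt(25.0000) = 5.0000

5.0000


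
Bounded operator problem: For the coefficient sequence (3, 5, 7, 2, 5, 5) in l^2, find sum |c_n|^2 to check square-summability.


sum |c_n|^2 = 3^2 + 5^2 + 7^2 + 2^2 + 5^2 + 5^2
= 9 + 25 + 49 + 4 + 25 + 25
= 137

137


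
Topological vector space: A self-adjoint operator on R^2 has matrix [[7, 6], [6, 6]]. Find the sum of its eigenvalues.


For a self-adjoint (symmetric) matrix, the eigenvalues are real.
The sum of eigenvalues equals the trace of the matrix.
trace = 7 + 6 = 13

13


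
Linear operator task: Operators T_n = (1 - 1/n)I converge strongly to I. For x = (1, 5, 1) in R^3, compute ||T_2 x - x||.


T_2 x - x = (1 - 1/2)x - x = -x/2
||x|| = sqrt(27) = 5.1962
||T_2 x - x|| = ||x||/2 = 5.1962/2 = 2.5981

2.5981


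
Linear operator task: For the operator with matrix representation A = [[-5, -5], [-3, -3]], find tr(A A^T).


trace(A * A^T) = sum of squares of all entries
= (-5)^2 + (-5)^2 + (-3)^2 + (-3)^2
= 25 + 25 + 9 + 9
= 68

68


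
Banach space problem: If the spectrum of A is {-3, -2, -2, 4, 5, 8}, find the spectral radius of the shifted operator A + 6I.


Spectrum of A + 6I = {3, 4, 4, 10, 11, 14}
Spectral radius = max |lambda| over the shifted spectrum
= max(3, 4, 4, 10, 11, 14) = 14

14


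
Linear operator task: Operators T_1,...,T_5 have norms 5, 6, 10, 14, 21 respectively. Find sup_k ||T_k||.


By the Uniform Boundedness Principle, the supremum of norms is finite.
sup_k ||T_k|| = max(5, 6, 10, 14, 21) = 21

21


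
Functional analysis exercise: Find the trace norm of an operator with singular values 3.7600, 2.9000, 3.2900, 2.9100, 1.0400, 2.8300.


The nuclear norm is the sum of all singular values.
||T||_1 = 3.7600 + 2.9000 + 3.2900 + 2.9100 + 1.0400 + 2.8300
= 16.7300

16.7300


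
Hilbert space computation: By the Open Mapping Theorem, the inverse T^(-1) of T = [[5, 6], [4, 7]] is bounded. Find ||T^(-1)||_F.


det(T) = 5*7 - 6*4 = 11
T^(-1) = (1/11) * [[7, -6], [-4, 5]] = [[0.6364, -0.5455], [-0.3636, 0.4545]]
||T^(-1)||_F^2 = 0.6364^2 + (-0.5455)^2 + (-0.3636)^2 + 0.4545^2 = 1.0413
||T^(-1)||_F = sqrt(1.0413) = 1.0205

1.0205


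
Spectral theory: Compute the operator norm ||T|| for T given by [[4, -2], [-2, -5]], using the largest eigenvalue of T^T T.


A^T A = [[20, 2], [2, 29]]
trace(A^T A) = 49, det(A^T A) = 576
discriminant = 49^2 - 4*576 = 97
Largest eigenvalue of A^T A = (trace + sqrt(disc))/2 = 29.4244
||T|| = sqrt(29.4244) = 5.4244

5.4244


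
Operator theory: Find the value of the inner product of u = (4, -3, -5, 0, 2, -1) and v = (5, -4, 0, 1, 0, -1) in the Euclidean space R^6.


Computing the standard inner product <u, v> = sum u_i * v_i
= 4*5 + -3*-4 + -5*0 + 0*1 + 2*0 + -1*-1
= 20 + 12 + 0 + 0 + 0 + 1
= 33

33


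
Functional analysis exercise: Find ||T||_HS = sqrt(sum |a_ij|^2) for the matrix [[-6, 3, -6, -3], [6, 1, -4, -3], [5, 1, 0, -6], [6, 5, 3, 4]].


The Hilbert-Schmidt norm is sqrt(sum of squares of all entries).
Sum of squares = (-6)^2 + 3^2 + (-6)^2 + (-3)^2 + 6^2 + 1^2 + (-4)^2 + (-3)^2 + 5^2 + 1^2 + 0^2 + (-6)^2 + 6^2 + 5^2 + 3^2 + 4^2
= 36 + 9 + 36 + 9 + 36 + 1 + 16 + 9 + 25 + 1 + 0 + 36 + 36 + 25 + 9 + 16 = 300
||T||_HS = sqrt(300) = 17.3205

17.3205


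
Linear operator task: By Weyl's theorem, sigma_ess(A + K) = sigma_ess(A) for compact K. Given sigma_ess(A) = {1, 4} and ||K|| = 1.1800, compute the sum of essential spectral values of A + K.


By Weyl's theorem, the essential spectrum is invariant under compact perturbations.
sigma_ess(A + K) = sigma_ess(A) = {1, 4}
Sum = 1 + 4 = 5

5


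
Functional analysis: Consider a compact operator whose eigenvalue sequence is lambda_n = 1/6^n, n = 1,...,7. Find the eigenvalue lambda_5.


The eigenvalue formula gives lambda_5 = 1/6^5
= 1/7776
= 1.2860e-04

1.2860e-04


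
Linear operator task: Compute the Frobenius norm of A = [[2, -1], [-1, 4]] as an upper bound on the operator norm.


||A||_F^2 = sum a_ij^2
= 2^2 + (-1)^2 + (-1)^2 + 4^2
= 4 + 1 + 1 + 16 = 22
||A||_F = sqrt(22) = 4.6904

4.6904


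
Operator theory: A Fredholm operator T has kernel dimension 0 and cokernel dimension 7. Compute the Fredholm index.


The Fredholm index is defined as ind(T) = dim(ker T) - dim(coker T)
= 0 - 7
= -7

-7


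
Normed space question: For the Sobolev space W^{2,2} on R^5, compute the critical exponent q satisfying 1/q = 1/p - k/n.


Using the Sobolev embedding formula: 1/q = 1/p - k/n
1/q = 1/2 - 2/5 = 1/10
q = 1/(1/10) = 10

10.0000


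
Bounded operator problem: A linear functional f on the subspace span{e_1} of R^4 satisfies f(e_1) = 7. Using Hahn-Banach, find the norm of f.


The norm of f is given by ||f|| = sup_{||x||=1} |f(x)|.
On span{e_1}, ||e_1|| = 1, so ||f|| = |f(e_1)| / ||e_1||
= |7| / 1 = 7.0000

7.0000


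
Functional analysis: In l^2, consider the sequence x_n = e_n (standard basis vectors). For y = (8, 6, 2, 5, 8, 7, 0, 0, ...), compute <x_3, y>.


x_3 = e_3 is the standard basis vector with 1 in position 3.
<x_3, y> = y_3 = 2
As n -> infinity, <x_n, y> -> 0, confirming weak convergence of (x_n) to 0.

2


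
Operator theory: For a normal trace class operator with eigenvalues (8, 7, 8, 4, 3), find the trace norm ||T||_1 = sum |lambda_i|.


For a normal operator, singular values equal |eigenvalues|.
Trace norm = sum |lambda_i| = 8 + 7 + 8 + 4 + 3
= 30

30


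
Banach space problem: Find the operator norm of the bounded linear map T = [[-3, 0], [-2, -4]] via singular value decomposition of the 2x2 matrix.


A^T A = [[13, 8], [8, 16]]
trace(A^T A) = 29, det(A^T A) = 144
discriminant = 29^2 - 4*144 = 265
Largest eigenvalue of A^T A = (trace + sqrt(disc))/2 = 22.6394
||T|| = sqrt(22.6394) = 4.7581

4.7581


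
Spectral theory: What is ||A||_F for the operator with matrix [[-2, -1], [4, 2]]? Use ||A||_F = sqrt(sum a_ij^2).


||A||_F^2 = sum a_ij^2
= (-2)^2 + (-1)^2 + 4^2 + 2^2
= 4 + 1 + 16 + 4 = 25
||A||_F = sqrt(25) = 5.0000

5.0000


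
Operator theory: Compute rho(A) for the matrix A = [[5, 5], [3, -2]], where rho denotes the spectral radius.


For a 2x2 matrix, eigenvalues satisfy lambda^2 - (trace)*lambda + det = 0
trace = 5 + -2 = 3
det = 5*-2 - 5*3 = -25
discriminant = 3^2 - 4*(-25) = 109
spectral radius = max |eigenvalue| = 6.7202

6.7202


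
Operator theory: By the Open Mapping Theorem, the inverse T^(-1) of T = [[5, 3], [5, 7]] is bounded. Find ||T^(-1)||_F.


det(T) = 5*7 - 3*5 = 20
T^(-1) = (1/20) * [[7, -3], [-5, 5]] = [[0.3500, -0.1500], [-0.2500, 0.2500]]
||T^(-1)||_F^2 = 0.3500^2 + (-0.1500)^2 + (-0.2500)^2 + 0.2500^2 = 0.2700
||T^(-1)||_F = sqrt(0.2700) = 0.5196

0.5196


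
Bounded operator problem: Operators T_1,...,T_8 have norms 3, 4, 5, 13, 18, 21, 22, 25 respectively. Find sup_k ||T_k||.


By the Uniform Boundedness Principle, the supremum of norms is finite.
sup_k ||T_k|| = max(3, 4, 5, 13, 18, 21, 22, 25) = 25

25


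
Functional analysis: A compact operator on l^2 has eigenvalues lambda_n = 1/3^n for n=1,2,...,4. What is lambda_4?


The eigenvalue formula gives lambda_4 = 1/3^4
= 1/81
= 0.0123

0.0123


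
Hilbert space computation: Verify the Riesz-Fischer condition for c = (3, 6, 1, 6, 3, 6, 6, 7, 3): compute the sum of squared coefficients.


sum |c_n|^2 = 3^2 + 6^2 + 1^2 + 6^2 + 3^2 + 6^2 + 6^2 + 7^2 + 3^2
= 9 + 36 + 1 + 36 + 9 + 36 + 36 + 49 + 9
= 221

221


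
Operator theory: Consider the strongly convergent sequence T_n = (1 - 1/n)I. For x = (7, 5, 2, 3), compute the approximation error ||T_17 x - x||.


T_17 x - x = (1 - 1/17)x - x = -x/17
||x|| = sqrt(87) = 9.3274
||T_17 x - x|| = ||x||/17 = 9.3274/17 = 0.5487

0.5487


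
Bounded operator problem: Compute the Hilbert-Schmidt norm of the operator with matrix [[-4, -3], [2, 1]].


The Hilbert-Schmidt norm is sqrt(sum of squares of all entries).
Sum of squares = (-4)^2 + (-3)^2 + 2^2 + 1^2
= 16 + 9 + 4 + 1 = 30
||T||_HS = sqrt(30) = 5.4772

5.4772


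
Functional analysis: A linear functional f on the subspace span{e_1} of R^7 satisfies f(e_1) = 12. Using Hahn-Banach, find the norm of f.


The norm of f is given by ||f|| = sup_{||x||=1} |f(x)|.
On span{e_1}, ||e_1|| = 1, so ||f|| = |f(e_1)| / ||e_1||
= |12| / 1 = 12.0000

12.0000


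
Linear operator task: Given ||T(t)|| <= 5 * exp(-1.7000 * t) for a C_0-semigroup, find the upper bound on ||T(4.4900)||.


||T(4.4900)|| <= 5 * exp(-1.7000 * 4.4900)
= 5 * exp(-7.6330)
= 5 * 4.8421e-04
= 0.0024

0.0024


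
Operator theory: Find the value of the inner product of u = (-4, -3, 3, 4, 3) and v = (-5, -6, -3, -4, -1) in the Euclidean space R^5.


Computing the standard inner product <u, v> = sum u_i * v_i
= -4*-5 + -3*-6 + 3*-3 + 4*-4 + 3*-1
= 20 + 18 + -9 + -16 + -3
= 10

10


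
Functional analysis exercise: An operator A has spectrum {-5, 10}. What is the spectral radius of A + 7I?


Spectrum of A + 7I = {2, 17}
Spectral radius = max |lambda| over the shifted spectrum
= max(2, 17) = 17

17


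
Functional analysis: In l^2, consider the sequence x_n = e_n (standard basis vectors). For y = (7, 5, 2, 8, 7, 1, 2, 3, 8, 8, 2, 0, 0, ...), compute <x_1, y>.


x_1 = e_1 is the standard basis vector with 1 in position 1.
<x_1, y> = y_1 = 7
As n -> infinity, <x_n, y> -> 0, confirming weak convergence of (x_n) to 0.

7


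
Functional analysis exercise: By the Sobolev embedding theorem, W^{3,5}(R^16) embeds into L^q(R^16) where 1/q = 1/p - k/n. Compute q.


Using the Sobolev embedding formula: 1/q = 1/p - k/n
1/q = 1/5 - 3/16 = 1/80
q = 1/(1/80) = 80

80.0000


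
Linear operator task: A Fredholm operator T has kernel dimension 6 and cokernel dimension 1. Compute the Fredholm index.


The Fredholm index is defined as ind(T) = dim(ker T) - dim(coker T)
= 6 - 1
= 5

5


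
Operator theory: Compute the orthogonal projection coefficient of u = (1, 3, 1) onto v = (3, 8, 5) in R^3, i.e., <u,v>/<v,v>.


Computing <u,v> = 1*3 + 3*8 + 1*5 = 32
Computing <v,v> = 3^2 + 8^2 + 5^2 = 98
Projection coefficient = 32/98 = 0.3265

0.3265


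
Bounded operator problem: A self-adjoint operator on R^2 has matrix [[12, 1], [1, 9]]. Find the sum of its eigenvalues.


For a self-adjoint (symmetric) matrix, the eigenvalues are real.
The sum of eigenvalues equals the trace of the matrix.
trace = 12 + 9 = 21

21


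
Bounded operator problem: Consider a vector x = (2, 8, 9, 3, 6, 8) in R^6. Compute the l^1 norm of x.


The l^1 norm equals the sum of absolute values of all components.
||x||_1 = 2 + 8 + 9 + 3 + 6 + 8
= 36

36.0000


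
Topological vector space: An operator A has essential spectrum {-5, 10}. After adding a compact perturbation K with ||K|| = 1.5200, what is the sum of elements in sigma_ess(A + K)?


By Weyl's theorem, the essential spectrum is invariant under compact perturbations.
sigma_ess(A + K) = sigma_ess(A) = {-5, 10}
Sum = -5 + 10 = 5

5


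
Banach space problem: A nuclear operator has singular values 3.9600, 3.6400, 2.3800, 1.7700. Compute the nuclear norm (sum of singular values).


The nuclear norm is the sum of all singular values.
||T||_1 = 3.9600 + 3.6400 + 2.3800 + 1.7700
= 11.7500

11.7500


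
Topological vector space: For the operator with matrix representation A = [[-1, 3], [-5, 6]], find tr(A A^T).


trace(A * A^T) = sum of squares of all entries
= (-1)^2 + 3^2 + (-5)^2 + 6^2
= 1 + 9 + 25 + 36
= 71

71


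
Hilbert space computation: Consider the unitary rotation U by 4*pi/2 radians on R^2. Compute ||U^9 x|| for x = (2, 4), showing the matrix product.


U is a rotation by theta = 4*pi/2
U^9 = rotation by 9*theta = 36*pi/2 = 0*pi/2 (mod 2*pi)
cos(0*pi/2) = 1.0000, sin(0*pi/2) = 0.0000
U^9 x = (1.0000 * 2 - 0.0000 * 4, 0.0000 * 2 + 1.0000 * 4)
= (2.0000, 4.0000)
||U^9 x|| = sqrt(2.0000^2 + 4.0000^2) = sqrt(20.0000) = 4.4721

4.4721


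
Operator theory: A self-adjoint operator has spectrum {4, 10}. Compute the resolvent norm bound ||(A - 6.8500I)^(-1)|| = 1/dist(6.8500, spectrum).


dist(6.8500, {4, 10}) = min(|6.8500 - 4|, |6.8500 - 10|)
= min(2.8500, 3.1500) = 2.8500
Resolvent bound = 1/2.8500 = 0.3509

0.3509


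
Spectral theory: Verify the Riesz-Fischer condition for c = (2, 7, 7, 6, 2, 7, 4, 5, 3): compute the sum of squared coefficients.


sum |c_n|^2 = 2^2 + 7^2 + 7^2 + 6^2 + 2^2 + 7^2 + 4^2 + 5^2 + 3^2
= 4 + 49 + 49 + 36 + 4 + 49 + 16 + 25 + 9
= 241

241


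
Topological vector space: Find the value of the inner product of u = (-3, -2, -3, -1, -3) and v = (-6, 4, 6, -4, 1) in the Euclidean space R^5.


Computing the standard inner product <u, v> = sum u_i * v_i
= -3*-6 + -2*4 + -3*6 + -1*-4 + -3*1
= 18 + -8 + -18 + 4 + -3
= -7

-7


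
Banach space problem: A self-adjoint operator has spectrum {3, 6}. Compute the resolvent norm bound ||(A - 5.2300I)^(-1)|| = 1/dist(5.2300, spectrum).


dist(5.2300, {3, 6}) = min(|5.2300 - 3|, |5.2300 - 6|)
= min(2.2300, 0.7700) = 0.7700
Resolvent bound = 1/0.7700 = 1.2987

1.2987


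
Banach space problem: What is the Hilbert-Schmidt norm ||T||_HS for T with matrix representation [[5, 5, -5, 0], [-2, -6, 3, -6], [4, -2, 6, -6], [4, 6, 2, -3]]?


The Hilbert-Schmidt norm is sqrt(sum of squares of all entries).
Sum of squares = 5^2 + 5^2 + (-5)^2 + 0^2 + (-2)^2 + (-6)^2 + 3^2 + (-6)^2 + 4^2 + (-2)^2 + 6^2 + (-6)^2 + 4^2 + 6^2 + 2^2 + (-3)^2
= 25 + 25 + 25 + 0 + 4 + 36 + 9 + 36 + 16 + 4 + 36 + 36 + 16 + 36 + 4 + 9 = 317
||T||_HS = sqrt(317) = 17.8045

17.8045
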